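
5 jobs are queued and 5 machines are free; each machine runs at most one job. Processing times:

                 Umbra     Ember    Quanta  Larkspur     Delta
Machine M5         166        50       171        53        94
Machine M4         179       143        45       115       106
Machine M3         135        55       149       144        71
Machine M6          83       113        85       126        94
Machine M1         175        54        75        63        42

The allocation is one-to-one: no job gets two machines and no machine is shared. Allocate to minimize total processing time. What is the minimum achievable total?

Min total: 278 min

Optimal: Umbra→Machine M6 (83 min), Ember→Machine M3 (55 min), Quanta→Machine M4 (45 min), Larkspur→Machine M5 (53 min), Delta→Machine M1 (42 min) — total 83+55+45+53+42 = 278 min.
Column-greedy (each machine in turn goes to its cheapest remaining job) gives 312 min, worse by 34.
No other one-to-one assignment undercuts 278 min.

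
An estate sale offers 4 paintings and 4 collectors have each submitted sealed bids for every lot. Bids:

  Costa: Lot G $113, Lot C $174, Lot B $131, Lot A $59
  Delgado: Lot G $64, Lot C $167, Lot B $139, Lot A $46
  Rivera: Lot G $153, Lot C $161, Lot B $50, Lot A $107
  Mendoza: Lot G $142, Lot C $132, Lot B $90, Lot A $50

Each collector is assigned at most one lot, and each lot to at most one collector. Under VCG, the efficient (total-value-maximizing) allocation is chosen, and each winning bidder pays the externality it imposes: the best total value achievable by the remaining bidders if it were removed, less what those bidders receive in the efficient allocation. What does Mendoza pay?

Mendoza pays $46.

Efficient allocation: Costa→Lot C ($174), Delgado→Lot B ($139), Rivera→Lot A ($107), Mendoza→Lot G ($142); total welfare W = $562.
Mendoza receives Lot G at value $142, so the others get W − 142 = $420.
Without Mendoza: best allocation of the remaining 3 bidders over all 4 lots is Costa→Lot C ($174), Delgado→Lot B ($139), Rivera→Lot G ($153), total $466.
VCG payment = (others' best without Mendoza) − (others' welfare with Mendoza) = 466 − 420 = $46.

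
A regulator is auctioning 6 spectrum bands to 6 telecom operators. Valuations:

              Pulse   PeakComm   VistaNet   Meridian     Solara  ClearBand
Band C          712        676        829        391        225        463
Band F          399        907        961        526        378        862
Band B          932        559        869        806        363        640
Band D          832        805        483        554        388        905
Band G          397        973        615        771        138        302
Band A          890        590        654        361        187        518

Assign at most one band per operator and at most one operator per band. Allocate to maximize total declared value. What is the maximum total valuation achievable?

Max total: $4781M

Optimal: Pulse→Band A ($890M), PeakComm→Band G ($973M), VistaNet→Band C ($829M), Meridian→Band B ($806M), Solara→Band F ($378M), ClearBand→Band D ($905M) — total 890+973+829+806+378+905 = $4781M.
Every other assignment is strictly worse.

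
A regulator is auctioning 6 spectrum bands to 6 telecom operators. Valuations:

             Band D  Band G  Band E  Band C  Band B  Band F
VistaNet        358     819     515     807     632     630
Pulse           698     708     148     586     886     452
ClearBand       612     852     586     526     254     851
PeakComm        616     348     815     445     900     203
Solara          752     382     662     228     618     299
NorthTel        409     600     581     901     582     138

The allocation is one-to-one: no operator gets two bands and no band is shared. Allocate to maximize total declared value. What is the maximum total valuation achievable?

Maximum total: $5024M

Treat this as an assignment problem: match each operator to one band.
Optimal: VistaNet→Band G ($819M), Pulse→Band B ($886M), ClearBand→Band F ($851M), PeakComm→Band E ($815M), Solara→Band D ($752M), NorthTel→Band C ($901M) — total 819+886+851+815+752+901 = $5024M.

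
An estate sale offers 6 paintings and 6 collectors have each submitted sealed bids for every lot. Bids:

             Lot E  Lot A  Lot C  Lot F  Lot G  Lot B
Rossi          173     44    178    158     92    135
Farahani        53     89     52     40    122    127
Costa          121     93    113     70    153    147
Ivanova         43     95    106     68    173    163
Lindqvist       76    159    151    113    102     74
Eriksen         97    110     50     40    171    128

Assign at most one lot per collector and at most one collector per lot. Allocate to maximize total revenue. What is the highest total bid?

Maximum total: $853

Treat this as an assignment problem: match each collector to one lot.
Optimal: Rossi→Lot F ($158), Farahani→Lot A ($89), Costa→Lot E ($121), Ivanova→Lot B ($163), Lindqvist→Lot C ($151), Eriksen→Lot G ($171) — total 158+89+121+163+151+171 = $853.
Column-greedy (each lot in turn goes to its best remaining collector) gives $811, worse by 42.
Next-best assignment: Rossi→Lot F, Farahani→Lot B, Costa→Lot E, Ivanova→Lot C, Lindqvist→Lot A, Eriksen→Lot G = $842.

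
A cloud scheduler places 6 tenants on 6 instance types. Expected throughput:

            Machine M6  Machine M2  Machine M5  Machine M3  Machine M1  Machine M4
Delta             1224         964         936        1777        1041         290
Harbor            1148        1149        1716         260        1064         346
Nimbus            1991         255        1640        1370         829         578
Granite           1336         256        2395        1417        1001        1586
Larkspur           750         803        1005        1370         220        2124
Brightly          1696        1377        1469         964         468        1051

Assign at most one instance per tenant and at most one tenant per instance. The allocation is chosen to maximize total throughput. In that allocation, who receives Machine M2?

Optimal: Delta→Machine M3 (1777 ops/s), Harbor→Machine M1 (1064 ops/s), Nimbus→Machine M6 (1991 ops/s), Granite→Machine M5 (2395 ops/s), Larkspur→Machine M4 (2124 ops/s), Brightly→Machine M2 (1377 ops/s) — total 1777+1064+1991+2395+2124+1377 = 10728 ops/s.
Row-greedy (each tenant in turn takes its best remaining instance) gives 8341 ops/s, worse by 2387.
Next-best assignment: Delta→Machine M3, Harbor→Machine M5, Nimbus→Machine M6, Granite→Machine M1, Larkspur→Machine M4, Brightly→Machine M2 = 9986 ops/s.
Swapping Nimbus↔Larkspur (Nimbus→Machine M4 578 ops/s, Larkspur→Machine M6 750 ops/s) loses 2787.
Brightly's own top instance is Machine M6 (1696 ops/s), but forcing Brightly→Machine M6 and reassigning the rest optimally gives only 9970 ops/s — worse by 758.

Brightly receives Machine M2.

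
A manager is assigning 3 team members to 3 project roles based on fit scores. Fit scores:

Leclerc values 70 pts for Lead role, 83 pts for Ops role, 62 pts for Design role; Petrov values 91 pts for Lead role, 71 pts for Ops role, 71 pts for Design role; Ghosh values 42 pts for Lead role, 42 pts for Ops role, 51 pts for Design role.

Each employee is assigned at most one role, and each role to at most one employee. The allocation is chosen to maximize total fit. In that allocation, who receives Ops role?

Leclerc receives Ops role.

Treat this as an assignment problem: match each employee to one role.
Optimal: Leclerc→Ops role (83 pts), Petrov→Lead role (91 pts), Ghosh→Design role (51 pts) — total 83+91+51 = 225 pts.
Next-best assignment: Leclerc→Ops role, Petrov→Design role, Ghosh→Lead role = 196 pts.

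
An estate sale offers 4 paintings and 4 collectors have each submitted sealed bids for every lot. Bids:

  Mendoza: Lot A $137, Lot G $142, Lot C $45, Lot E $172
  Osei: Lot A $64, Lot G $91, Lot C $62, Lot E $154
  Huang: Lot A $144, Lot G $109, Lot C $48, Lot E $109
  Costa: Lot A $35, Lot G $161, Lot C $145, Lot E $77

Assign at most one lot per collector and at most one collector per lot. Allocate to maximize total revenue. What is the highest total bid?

Max total: $585

This is the linear assignment problem.
Optimal: Mendoza→Lot G ($142), Osei→Lot E ($154), Huang→Lot A ($144), Costa→Lot C ($145) — total 142+154+144+145 = $585.
Row-greedy (each collector in turn takes its best remaining lot) gives $552, worse by 33.
Next-best assignment: Mendoza→Lot E, Osei→Lot G, Huang→Lot A, Costa→Lot C = $552.
Swapping Costa↔Mendoza (Costa→Lot G $161, Mendoza→Lot C $45) loses 81.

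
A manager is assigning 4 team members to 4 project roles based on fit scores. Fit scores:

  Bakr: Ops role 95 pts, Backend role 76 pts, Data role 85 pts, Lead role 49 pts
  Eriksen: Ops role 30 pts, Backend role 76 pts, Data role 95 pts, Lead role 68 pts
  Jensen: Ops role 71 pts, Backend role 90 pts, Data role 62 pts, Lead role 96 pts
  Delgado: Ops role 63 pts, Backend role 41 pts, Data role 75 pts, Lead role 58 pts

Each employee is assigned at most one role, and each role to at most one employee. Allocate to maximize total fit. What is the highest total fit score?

Max total: 342 pts

Optimal: Bakr→Ops role (95 pts), Eriksen→Backend role (76 pts), Jensen→Lead role (96 pts), Delgado→Data role (75 pts) — total 95+76+96+75 = 342 pts.
Max-entry greedy (repeatedly take the single best remaining cell) gives 327 pts, worse by 15.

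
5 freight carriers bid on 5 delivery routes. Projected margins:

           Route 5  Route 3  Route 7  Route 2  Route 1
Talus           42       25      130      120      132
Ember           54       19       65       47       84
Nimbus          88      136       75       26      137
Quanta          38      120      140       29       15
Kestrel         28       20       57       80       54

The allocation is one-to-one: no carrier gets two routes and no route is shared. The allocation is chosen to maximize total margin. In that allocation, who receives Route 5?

Optimal: Talus→Route 1 ($132k), Ember→Route 5 ($54k), Nimbus→Route 3 ($136k), Quanta→Route 7 ($140k), Kestrel→Route 2 ($80k) — total 132+54+136+140+80 = $542k.
Column-greedy (each route in turn goes to its best remaining carrier) gives $502k, worse by 40.
Next-best assignment: Talus→Route 7, Ember→Route 5, Nimbus→Route 1, Quanta→Route 3, Kestrel→Route 2 = $521k.
Ember's own top route is Route 1 ($84k), but forcing Ember→Route 1 and reassigning the rest optimally gives only $508k — worse by 34.

Ember receives Route 5.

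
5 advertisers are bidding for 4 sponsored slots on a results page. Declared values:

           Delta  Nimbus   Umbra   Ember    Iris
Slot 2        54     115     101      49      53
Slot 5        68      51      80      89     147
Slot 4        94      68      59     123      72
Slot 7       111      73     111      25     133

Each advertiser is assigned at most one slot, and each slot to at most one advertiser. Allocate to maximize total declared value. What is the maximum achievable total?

Maximum total: $496

Optimal: Nimbus→Slot 2 ($115), Iris→Slot 5 ($147), Ember→Slot 4 ($123), Delta→Slot 7 ($111) — total 115+147+123+111 = $496.
Swapping Ember↔Delta (Ember→Slot 7 $25, Delta→Slot 4 $94) loses 115.
Checked against all permutations: $496 is optimal.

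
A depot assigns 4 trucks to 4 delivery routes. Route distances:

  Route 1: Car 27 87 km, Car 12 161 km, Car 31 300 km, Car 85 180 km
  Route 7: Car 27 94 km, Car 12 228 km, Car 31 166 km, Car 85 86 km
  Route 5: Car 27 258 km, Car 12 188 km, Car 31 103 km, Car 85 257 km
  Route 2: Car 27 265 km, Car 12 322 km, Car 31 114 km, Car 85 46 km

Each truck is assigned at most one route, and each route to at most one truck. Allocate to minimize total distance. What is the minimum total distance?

Optimal: Car 27→Route 7 (94 km), Car 12→Route 1 (161 km), Car 31→Route 5 (103 km), Car 85→Route 2 (46 km) — total 94+161+103+46 = 404 km.
Column-greedy (each route in turn goes to its cheapest remaining truck) gives 598 km, worse by 194.
Checked against all permutations: 404 km is optimal.

Minimum total: 404 km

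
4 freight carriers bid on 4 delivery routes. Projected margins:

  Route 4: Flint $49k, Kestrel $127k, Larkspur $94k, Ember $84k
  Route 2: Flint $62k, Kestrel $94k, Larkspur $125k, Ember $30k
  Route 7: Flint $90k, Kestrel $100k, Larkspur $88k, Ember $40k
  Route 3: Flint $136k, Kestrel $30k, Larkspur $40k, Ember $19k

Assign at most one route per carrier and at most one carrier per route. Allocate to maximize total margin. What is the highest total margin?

Optimal: Flint→Route 3 ($136k), Kestrel→Route 7 ($100k), Larkspur→Route 2 ($125k), Ember→Route 4 ($84k) — total 136+100+125+84 = $445k.
Max-entry greedy (repeatedly take the single best remaining cell) gives $428k, worse by 17.

Max total: $445k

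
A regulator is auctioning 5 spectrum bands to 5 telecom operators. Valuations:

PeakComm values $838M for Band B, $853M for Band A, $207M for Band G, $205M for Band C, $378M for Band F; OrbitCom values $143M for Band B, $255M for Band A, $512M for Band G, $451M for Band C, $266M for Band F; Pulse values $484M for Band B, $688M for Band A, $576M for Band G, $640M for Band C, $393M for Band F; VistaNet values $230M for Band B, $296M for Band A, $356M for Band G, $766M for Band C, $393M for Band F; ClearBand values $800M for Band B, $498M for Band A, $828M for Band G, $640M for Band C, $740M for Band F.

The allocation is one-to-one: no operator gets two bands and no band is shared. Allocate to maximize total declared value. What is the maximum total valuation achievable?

Max total: $3544M

Optimal: PeakComm→Band B ($838M), OrbitCom→Band G ($512M), Pulse→Band A ($688M), VistaNet→Band C ($766M), ClearBand→Band F ($740M) — total 838+512+688+766+740 = $3544M.
Checked against all permutations: $3544M is optimal.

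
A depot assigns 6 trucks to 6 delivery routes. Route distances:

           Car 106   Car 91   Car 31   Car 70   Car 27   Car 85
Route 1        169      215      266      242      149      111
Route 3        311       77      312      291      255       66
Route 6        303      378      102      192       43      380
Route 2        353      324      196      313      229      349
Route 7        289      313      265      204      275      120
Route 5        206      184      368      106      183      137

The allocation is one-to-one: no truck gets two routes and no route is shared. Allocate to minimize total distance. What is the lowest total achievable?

Min total: 711 km

This is the linear assignment problem.
Optimal: Car 106→Route 1 (169 km), Car 91→Route 3 (77 km), Car 31→Route 2 (196 km), Car 70→Route 5 (106 km), Car 27→Route 6 (43 km), Car 85→Route 7 (120 km) — total 169+77+196+106+43+120 = 711 km.
Min-entry greedy (repeatedly take the single cheapest remaining cell) gives 893 km, worse by 182.
Every other assignment is strictly worse.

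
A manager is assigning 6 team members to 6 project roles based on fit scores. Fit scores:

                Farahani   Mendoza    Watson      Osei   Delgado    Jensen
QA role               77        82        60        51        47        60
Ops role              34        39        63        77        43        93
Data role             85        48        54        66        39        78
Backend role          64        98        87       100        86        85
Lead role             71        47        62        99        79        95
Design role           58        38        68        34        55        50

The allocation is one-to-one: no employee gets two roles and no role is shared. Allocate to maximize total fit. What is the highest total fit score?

Max total: 513 pts

Optimal: Farahani→Data role (85 pts), Mendoza→QA role (82 pts), Watson→Design role (68 pts), Osei→Lead role (99 pts), Delgado→Backend role (86 pts), Jensen→Ops role (93 pts) — total 85+82+68+99+86+93 = 513 pts.
Row-greedy (each employee in turn takes its best remaining role) gives 490 pts, worse by 23.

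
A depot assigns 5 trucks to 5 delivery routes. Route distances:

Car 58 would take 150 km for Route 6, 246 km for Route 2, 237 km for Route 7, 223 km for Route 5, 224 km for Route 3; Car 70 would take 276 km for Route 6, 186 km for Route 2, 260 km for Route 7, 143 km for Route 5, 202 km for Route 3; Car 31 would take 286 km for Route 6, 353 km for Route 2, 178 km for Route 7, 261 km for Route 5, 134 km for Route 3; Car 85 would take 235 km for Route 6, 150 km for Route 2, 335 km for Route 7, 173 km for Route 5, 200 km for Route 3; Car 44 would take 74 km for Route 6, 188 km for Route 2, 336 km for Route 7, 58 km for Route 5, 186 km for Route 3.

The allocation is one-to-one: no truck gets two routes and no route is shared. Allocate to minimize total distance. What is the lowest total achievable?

Optimal: Car 58→Route 6 (150 km), Car 70→Route 3 (202 km), Car 31→Route 7 (178 km), Car 85→Route 2 (150 km), Car 44→Route 5 (58 km) — total 150+202+178+150+58 = 738 km.
Checked against all permutations: 738 km is optimal.

Minimum total: 738 km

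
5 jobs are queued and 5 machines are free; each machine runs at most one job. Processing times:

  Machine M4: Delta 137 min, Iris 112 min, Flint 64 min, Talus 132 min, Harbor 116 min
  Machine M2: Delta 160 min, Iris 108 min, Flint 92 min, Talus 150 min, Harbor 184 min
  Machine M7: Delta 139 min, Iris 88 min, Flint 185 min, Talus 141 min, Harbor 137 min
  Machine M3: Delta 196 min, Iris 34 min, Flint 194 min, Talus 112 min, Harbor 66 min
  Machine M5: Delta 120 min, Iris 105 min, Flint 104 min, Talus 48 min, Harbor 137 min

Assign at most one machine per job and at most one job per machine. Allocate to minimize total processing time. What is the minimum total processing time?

Minimum total: 425 min

Optimal: Delta→Machine M7 (139 min), Iris→Machine M2 (108 min), Flint→Machine M4 (64 min), Talus→Machine M5 (48 min), Harbor→Machine M3 (66 min) — total 139+108+64+48+66 = 425 min.
Column-greedy (each machine in turn goes to its cheapest remaining job) gives 541 min, worse by 116.
Next-best assignment: Delta→Machine M2, Iris→Machine M7, Flint→Machine M4, Talus→Machine M5, Harbor→Machine M3 = 426 min.
Swapping Harbor↔Flint (Harbor→Machine M4 116 min, Flint→Machine M3 194 min) adds 180.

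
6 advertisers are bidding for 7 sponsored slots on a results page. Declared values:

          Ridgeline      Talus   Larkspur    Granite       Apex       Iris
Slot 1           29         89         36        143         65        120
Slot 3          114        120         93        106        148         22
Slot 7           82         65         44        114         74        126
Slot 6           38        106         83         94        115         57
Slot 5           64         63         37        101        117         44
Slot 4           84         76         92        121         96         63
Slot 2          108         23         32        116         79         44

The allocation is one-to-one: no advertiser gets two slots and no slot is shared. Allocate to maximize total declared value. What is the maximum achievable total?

This is the linear assignment problem.
Optimal: Ridgeline→Slot 2 ($108), Talus→Slot 6 ($106), Larkspur→Slot 4 ($92), Granite→Slot 1 ($143), Apex→Slot 3 ($148), Iris→Slot 7 ($126) — total 108+106+92+143+148+126 = $723.
Next-best assignment: Ridgeline→Slot 2, Talus→Slot 3, Larkspur→Slot 4, Granite→Slot 1, Apex→Slot 5, Iris→Slot 7 = $706.
Every other assignment is strictly worse.

Maximum total: $723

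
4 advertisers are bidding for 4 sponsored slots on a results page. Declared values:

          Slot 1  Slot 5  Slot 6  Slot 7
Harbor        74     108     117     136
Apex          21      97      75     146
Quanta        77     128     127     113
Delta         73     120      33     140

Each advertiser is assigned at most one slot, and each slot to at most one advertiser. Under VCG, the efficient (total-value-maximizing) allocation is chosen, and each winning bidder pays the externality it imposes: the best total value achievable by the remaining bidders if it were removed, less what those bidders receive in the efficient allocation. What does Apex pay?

Efficient allocation: Harbor→Slot 1 ($74), Apex→Slot 7 ($146), Quanta→Slot 6 ($127), Delta→Slot 5 ($120); total welfare W = $467.
Apex receives Slot 7 at value $146, so the others get W − 146 = $321.
Without Apex: best allocation of the remaining 3 bidders over all 4 slots is Harbor→Slot 6 ($117), Quanta→Slot 5 ($128), Delta→Slot 7 ($140), total $385.
VCG payment = (others' best without Apex) − (others' welfare with Apex) = 385 − 321 = $64.

Apex pays $64.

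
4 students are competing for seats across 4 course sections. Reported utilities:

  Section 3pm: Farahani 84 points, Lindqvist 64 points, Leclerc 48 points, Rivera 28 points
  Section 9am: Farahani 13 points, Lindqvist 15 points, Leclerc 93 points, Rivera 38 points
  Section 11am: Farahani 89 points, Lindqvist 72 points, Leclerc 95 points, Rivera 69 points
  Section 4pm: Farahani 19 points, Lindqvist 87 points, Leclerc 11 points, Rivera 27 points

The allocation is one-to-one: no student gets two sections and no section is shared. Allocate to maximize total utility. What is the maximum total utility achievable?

Maximum total: 333 points

Optimal: Farahani→Section 3pm (84 points), Lindqvist→Section 4pm (87 points), Leclerc→Section 9am (93 points), Rivera→Section 11am (69 points) — total 84+87+93+69 = 333 points.
Column-greedy (each section in turn goes to its best remaining student) gives 276 points, worse by 57.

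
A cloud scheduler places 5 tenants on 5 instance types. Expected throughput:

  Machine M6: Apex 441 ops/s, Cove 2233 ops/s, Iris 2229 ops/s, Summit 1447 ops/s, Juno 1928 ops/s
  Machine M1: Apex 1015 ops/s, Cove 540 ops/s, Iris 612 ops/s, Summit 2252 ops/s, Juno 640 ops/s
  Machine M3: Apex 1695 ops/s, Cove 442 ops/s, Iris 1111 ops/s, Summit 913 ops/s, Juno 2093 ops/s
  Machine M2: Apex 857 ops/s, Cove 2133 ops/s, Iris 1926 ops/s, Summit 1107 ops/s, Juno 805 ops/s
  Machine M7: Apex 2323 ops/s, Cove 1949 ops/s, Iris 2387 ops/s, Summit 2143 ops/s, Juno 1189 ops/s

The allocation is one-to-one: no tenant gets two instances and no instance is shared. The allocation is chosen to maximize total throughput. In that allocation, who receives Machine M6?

Optimal: Apex→Machine M7 (2323 ops/s), Cove→Machine M2 (2133 ops/s), Iris→Machine M6 (2229 ops/s), Summit→Machine M1 (2252 ops/s), Juno→Machine M3 (2093 ops/s) — total 2323+2133+2229+2252+2093 = 11030 ops/s.
Column-greedy (each instance in turn goes to its best remaining tenant) gives 10827 ops/s, worse by 203.
Next-best assignment: Apex→Machine M7, Cove→Machine M6, Iris→Machine M2, Summit→Machine M1, Juno→Machine M3 = 10827 ops/s.
Iris's own top instance is Machine M7 (2387 ops/s), but forcing Iris→Machine M7 and reassigning the rest optimally gives only 10395 ops/s — worse by 635.

Iris receives Machine M6.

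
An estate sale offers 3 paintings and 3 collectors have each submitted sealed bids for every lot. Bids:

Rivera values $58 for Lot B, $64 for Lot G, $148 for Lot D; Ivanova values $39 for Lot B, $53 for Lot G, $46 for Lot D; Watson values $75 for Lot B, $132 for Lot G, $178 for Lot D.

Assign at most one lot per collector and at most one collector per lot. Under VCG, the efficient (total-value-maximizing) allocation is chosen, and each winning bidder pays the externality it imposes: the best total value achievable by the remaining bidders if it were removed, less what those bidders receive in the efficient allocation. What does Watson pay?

Watson pays $14.

Efficient allocation: Rivera→Lot D ($148), Ivanova→Lot B ($39), Watson→Lot G ($132); total welfare W = $319.
Watson receives Lot G at value $132, so the others get W − 132 = $187.
Without Watson: best allocation of the remaining 2 bidders over all 3 lots is Rivera→Lot D ($148), Ivanova→Lot G ($53), total $201.
VCG payment = (others' best without Watson) − (others' welfare with Watson) = 201 − 187 = $14.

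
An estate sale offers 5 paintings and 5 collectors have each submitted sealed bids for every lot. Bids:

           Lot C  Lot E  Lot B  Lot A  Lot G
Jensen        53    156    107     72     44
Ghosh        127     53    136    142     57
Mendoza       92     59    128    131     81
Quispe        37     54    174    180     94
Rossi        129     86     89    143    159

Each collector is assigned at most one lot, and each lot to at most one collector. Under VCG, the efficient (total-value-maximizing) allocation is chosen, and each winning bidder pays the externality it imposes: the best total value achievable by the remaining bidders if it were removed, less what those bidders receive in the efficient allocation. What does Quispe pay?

Efficient allocation: Jensen→Lot E ($156), Ghosh→Lot C ($127), Mendoza→Lot B ($128), Quispe→Lot A ($180), Rossi→Lot G ($159); total welfare W = $750.
Quispe receives Lot A at value $180, so the others get W − 180 = $570.
Without Quispe: best allocation of the remaining 4 bidders over all 5 lots is Jensen→Lot E ($156), Ghosh→Lot A ($142), Mendoza→Lot B ($128), Rossi→Lot G ($159), total $585.
VCG payment = (others' best without Quispe) − (others' welfare with Quispe) = 585 − 570 = $15.

Quispe pays $15.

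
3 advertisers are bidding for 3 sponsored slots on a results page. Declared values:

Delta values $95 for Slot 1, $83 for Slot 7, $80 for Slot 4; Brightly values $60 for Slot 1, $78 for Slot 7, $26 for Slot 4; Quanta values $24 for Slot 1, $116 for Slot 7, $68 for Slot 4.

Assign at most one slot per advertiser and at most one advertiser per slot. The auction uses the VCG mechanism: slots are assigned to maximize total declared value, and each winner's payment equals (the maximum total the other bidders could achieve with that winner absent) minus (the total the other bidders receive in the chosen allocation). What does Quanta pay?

Quanta pays $33.

Efficient allocation: Delta→Slot 4 ($80), Brightly→Slot 1 ($60), Quanta→Slot 7 ($116); total welfare W = $256.
Quanta receives Slot 7 at value $116, so the others get W − 116 = $140.
Without Quanta: best allocation of the remaining 2 bidders over all 3 slots is Delta→Slot 1 ($95), Brightly→Slot 7 ($78), total $173.
VCG payment = (others' best without Quanta) − (others' welfare with Quanta) = 173 − 140 = $33.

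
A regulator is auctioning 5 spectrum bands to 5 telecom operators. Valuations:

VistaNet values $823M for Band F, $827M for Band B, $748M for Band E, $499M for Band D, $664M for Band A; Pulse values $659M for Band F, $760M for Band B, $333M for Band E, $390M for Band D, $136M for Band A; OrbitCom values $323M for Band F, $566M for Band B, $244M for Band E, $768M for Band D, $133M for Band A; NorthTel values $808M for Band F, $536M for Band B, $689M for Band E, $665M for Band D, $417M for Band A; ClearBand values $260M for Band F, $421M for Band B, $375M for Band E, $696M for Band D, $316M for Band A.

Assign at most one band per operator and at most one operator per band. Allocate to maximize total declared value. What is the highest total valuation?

This is a one-to-one assignment (maximum-weight bipartite matching).
Optimal: VistaNet→Band E ($748M), Pulse→Band B ($760M), OrbitCom→Band D ($768M), NorthTel→Band F ($808M), ClearBand→Band A ($316M) — total 748+760+768+808+316 = $3400M.
Column-greedy (each band in turn goes to its best remaining operator) gives $3356M, worse by 44.
Swapping ClearBand↔Pulse (ClearBand→Band B $421M, Pulse→Band A $136M) loses 519.

Maximum total: $3400M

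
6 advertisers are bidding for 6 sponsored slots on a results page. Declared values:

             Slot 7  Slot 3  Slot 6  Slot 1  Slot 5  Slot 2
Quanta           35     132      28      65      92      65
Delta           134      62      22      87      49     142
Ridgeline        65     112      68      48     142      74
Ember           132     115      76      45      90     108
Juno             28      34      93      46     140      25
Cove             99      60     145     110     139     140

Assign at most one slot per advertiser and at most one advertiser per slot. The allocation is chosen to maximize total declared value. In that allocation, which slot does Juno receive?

Juno receives Slot 6.

This is a one-to-one assignment (maximum-weight bipartite matching).
Optimal: Quanta→Slot 3 ($132), Delta→Slot 2 ($142), Ridgeline→Slot 5 ($142), Ember→Slot 7 ($132), Juno→Slot 6 ($93), Cove→Slot 1 ($110) — total 132+142+142+132+93+110 = $751.
Column-greedy (each slot in turn goes to its best remaining advertiser) gives $707, worse by 44.
Swapping Cove↔Quanta (Cove→Slot 3 $60, Quanta→Slot 1 $65) loses 117.
No other one-to-one assignment exceeds $751.
Juno's own top slot is Slot 5 ($140), but forcing Juno→Slot 5 and reassigning the rest optimally gives only $739 — worse by 12.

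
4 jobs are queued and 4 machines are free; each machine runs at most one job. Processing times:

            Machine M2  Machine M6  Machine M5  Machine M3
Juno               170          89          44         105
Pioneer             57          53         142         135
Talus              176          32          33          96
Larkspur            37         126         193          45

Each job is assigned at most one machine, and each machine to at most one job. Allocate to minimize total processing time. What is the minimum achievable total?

Treat this as an assignment problem: match each job to one machine.
Optimal: Juno→Machine M5 (44 min), Pioneer→Machine M2 (57 min), Talus→Machine M6 (32 min), Larkspur→Machine M3 (45 min) — total 44+57+32+45 = 178 min.
Min-entry greedy (repeatedly take the single cheapest remaining cell) gives 248 min, worse by 70.

Min total: 178 min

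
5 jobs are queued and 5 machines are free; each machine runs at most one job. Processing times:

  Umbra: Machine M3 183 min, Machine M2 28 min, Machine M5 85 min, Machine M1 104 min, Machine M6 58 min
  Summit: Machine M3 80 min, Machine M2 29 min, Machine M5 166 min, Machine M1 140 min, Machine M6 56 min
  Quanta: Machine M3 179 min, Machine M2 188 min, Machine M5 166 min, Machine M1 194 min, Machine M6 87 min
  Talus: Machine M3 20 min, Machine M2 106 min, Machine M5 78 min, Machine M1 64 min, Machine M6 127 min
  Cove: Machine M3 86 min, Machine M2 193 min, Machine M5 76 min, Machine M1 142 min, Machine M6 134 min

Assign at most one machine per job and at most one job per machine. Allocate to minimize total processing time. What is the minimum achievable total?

Minimum total: 316 min

Optimal: Umbra→Machine M1 (104 min), Summit→Machine M2 (29 min), Quanta→Machine M6 (87 min), Talus→Machine M3 (20 min), Cove→Machine M5 (76 min) — total 104+29+87+20+76 = 316 min.
Column-greedy (each machine in turn goes to its cheapest remaining job) gives 351 min, worse by 35.
Next-best assignment: Umbra→Machine M2, Summit→Machine M3, Quanta→Machine M6, Talus→Machine M1, Cove→Machine M5 = 335 min.
Swapping Umbra↔Summit (Umbra→Machine M2 28 min, Summit→Machine M1 140 min) adds 35.
Every other assignment is strictly worse.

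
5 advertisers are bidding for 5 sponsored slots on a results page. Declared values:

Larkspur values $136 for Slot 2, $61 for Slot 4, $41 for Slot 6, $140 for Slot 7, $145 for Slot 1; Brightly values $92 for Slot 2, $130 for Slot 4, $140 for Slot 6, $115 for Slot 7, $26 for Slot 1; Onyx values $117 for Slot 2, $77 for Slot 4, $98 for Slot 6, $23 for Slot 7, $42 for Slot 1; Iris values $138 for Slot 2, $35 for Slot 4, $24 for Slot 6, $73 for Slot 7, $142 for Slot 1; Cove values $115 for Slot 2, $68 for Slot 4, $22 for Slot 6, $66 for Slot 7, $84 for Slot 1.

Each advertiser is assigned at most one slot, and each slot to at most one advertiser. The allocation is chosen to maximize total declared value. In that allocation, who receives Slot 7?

Optimal: Larkspur→Slot 7 ($140), Brightly→Slot 4 ($130), Onyx→Slot 6 ($98), Iris→Slot 1 ($142), Cove→Slot 2 ($115) — total 140+130+98+142+115 = $625.
Max-entry greedy (repeatedly take the single best remaining cell) gives $566, worse by 59.
Swapping Brightly↔Iris (Brightly→Slot 1 $26, Iris→Slot 4 $35) loses 211.
Larkspur's own top slot is Slot 1 ($145), but forcing Larkspur→Slot 1 and reassigning the rest optimally gives only $577 — worse by 48.

Larkspur receives Slot 7.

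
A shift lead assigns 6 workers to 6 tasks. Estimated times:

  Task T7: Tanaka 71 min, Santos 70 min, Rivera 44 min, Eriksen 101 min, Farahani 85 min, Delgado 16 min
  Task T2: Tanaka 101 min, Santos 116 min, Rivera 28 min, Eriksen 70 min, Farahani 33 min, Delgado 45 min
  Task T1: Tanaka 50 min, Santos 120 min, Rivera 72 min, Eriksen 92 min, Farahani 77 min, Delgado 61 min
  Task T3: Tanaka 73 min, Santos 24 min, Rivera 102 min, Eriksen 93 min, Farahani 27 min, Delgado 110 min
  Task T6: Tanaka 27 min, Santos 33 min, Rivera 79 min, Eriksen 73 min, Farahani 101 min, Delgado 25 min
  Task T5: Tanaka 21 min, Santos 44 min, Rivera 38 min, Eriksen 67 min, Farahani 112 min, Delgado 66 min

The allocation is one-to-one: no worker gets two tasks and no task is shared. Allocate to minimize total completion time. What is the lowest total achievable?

Min total: 217 min

Optimal: Tanaka→Task T5 (21 min), Santos→Task T6 (33 min), Rivera→Task T2 (28 min), Eriksen→Task T1 (92 min), Farahani→Task T3 (27 min), Delgado→Task T7 (16 min) — total 21+33+28+92+27+16 = 217 min.
Column-greedy (each task in turn goes to its cheapest remaining worker) gives 303 min, worse by 86.
Next-best assignment: Tanaka→Task T1, Santos→Task T6, Rivera→Task T2, Eriksen→Task T5, Farahani→Task T3, Delgado→Task T7 = 221 min.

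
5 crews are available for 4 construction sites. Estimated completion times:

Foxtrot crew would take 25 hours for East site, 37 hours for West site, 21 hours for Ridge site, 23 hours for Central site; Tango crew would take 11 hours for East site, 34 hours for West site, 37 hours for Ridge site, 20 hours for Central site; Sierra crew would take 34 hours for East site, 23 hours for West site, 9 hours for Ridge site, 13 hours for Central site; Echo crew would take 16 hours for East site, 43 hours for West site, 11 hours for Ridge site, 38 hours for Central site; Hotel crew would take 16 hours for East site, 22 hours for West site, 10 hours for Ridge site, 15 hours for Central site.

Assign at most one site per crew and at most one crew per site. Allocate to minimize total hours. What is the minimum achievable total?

Minimum total: 57 hours

Optimal: Tango crew→East site (11 hours), Hotel crew→West site (22 hours), Echo crew→Ridge site (11 hours), Sierra crew→Central site (13 hours) — total 11+22+11+13 = 57 hours.
Column-greedy (each site in turn goes to its cheapest remaining crew) gives 65 hours, worse by 8.
Next-best assignment: Tango crew→East site, Sierra crew→West site, Echo crew→Ridge site, Hotel crew→Central site = 60 hours.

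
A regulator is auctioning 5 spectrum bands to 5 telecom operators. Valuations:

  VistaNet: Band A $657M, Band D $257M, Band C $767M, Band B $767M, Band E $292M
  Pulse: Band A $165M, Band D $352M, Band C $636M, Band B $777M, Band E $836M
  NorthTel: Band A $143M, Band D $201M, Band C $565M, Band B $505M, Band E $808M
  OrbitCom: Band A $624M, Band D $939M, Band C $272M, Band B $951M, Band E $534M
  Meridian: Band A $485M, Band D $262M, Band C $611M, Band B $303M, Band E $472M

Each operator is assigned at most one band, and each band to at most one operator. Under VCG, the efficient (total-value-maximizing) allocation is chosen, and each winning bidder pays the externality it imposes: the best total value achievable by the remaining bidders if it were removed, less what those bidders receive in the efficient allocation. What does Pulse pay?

Efficient allocation: VistaNet→Band A ($657M), Pulse→Band B ($777M), NorthTel→Band E ($808M), OrbitCom→Band D ($939M), Meridian→Band C ($611M); total welfare W = $3792M.
Pulse receives Band B at value $777M, so the others get W − 777 = $3015M.
Without Pulse: best allocation of the remaining 4 bidders over all 5 bands is VistaNet→Band B ($767M), NorthTel→Band E ($808M), OrbitCom→Band D ($939M), Meridian→Band C ($611M), total $3125M.
VCG payment = (others' best without Pulse) − (others' welfare with Pulse) = 3125 − 3015 = $110M.

Pulse pays $110M.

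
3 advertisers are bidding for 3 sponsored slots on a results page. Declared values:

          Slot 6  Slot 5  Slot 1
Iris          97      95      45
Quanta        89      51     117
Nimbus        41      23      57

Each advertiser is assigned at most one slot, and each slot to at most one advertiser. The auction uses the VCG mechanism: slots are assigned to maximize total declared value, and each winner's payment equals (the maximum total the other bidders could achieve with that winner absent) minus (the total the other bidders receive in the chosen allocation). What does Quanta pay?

Quanta pays $18.

Efficient allocation: Iris→Slot 5 ($95), Quanta→Slot 1 ($117), Nimbus→Slot 6 ($41); total welfare W = $253.
Quanta receives Slot 1 at value $117, so the others get W − 117 = $136.
Without Quanta: best allocation of the remaining 2 bidders over all 3 slots is Iris→Slot 6 ($97), Nimbus→Slot 1 ($57), total $154.
VCG payment = (others' best without Quanta) − (others' welfare with Quanta) = 154 − 136 = $18.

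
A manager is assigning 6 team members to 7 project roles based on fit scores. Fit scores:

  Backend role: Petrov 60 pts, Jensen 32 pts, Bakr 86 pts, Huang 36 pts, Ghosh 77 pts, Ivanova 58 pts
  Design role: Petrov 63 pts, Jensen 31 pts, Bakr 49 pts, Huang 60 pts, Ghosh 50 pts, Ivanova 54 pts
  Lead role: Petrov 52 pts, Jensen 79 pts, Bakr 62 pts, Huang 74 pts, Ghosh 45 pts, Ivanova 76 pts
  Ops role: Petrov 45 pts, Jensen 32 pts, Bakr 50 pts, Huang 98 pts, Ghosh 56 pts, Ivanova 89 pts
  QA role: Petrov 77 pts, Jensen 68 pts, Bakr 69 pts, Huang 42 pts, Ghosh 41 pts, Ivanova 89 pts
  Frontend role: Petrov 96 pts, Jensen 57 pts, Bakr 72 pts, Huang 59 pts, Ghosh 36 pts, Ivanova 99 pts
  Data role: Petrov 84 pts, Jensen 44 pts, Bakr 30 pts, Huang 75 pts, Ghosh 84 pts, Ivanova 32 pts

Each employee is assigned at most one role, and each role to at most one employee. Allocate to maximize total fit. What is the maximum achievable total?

Optimal: Petrov→Frontend role (96 pts), Jensen→Lead role (79 pts), Bakr→Backend role (86 pts), Huang→Ops role (98 pts), Ghosh→Data role (84 pts), Ivanova→QA role (89 pts) — total 96+79+86+98+84+89 = 532 pts.
Column-greedy (each role in turn goes to its best remaining employee) gives 451 pts, worse by 81.
No other one-to-one assignment exceeds 532 pts.

Maximum total: 532 pts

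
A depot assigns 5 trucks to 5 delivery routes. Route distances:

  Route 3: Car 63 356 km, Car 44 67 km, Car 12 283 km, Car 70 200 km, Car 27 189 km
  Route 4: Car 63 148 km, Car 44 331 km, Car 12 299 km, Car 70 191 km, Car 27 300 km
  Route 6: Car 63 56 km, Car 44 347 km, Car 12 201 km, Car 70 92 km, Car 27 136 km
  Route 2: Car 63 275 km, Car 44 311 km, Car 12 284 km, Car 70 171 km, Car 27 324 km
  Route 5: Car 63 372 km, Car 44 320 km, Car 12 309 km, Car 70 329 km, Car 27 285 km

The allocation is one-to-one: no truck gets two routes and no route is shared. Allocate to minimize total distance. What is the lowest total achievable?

Min total: 831 km

Optimal: Car 63→Route 4 (148 km), Car 44→Route 3 (67 km), Car 12→Route 5 (309 km), Car 70→Route 2 (171 km), Car 27→Route 6 (136 km) — total 148+67+309+171+136 = 831 km.
Row-greedy (each truck in turn takes its cheapest remaining route) gives 883 km, worse by 52.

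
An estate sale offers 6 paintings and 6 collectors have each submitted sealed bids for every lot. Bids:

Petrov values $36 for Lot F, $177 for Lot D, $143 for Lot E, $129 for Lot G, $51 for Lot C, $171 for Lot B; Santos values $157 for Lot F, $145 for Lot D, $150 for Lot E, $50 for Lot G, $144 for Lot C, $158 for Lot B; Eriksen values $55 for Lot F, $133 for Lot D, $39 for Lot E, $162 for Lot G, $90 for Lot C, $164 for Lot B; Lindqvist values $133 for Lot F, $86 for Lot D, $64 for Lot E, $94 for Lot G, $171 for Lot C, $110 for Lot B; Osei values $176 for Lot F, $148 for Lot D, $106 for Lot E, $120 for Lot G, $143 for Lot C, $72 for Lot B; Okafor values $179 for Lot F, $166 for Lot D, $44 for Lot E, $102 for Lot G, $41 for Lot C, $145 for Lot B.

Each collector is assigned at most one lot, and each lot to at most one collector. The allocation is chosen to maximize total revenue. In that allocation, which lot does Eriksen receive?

Optimal: Petrov→Lot B ($171), Santos→Lot E ($150), Eriksen→Lot G ($162), Lindqvist→Lot C ($171), Osei→Lot F ($176), Okafor→Lot D ($166) — total 171+150+162+171+176+166 = $996.
Column-greedy (each lot in turn goes to its best remaining collector) gives $911, worse by 85.
Swapping Okafor↔Lindqvist (Okafor→Lot C $41, Lindqvist→Lot D $86) loses 210.
Eriksen's own top lot is Lot B ($164), but forcing Eriksen→Lot B and reassigning the rest optimally gives only $961 — worse by 35.

Eriksen receives Lot G.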